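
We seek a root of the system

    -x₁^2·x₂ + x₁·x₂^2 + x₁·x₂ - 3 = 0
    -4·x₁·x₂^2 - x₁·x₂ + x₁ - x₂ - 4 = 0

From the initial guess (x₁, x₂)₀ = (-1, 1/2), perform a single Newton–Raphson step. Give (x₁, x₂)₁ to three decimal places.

(4.273, 2.159)

At (-1, 1/2): F = (-4.250, -4.000).
Jacobian J = [[-2·x₁·x₂ + x₂^2 + x₂, -x₁^2 + 2·x₁·x₂ + x₁], [-4·x₂^2 - x₂ + 1, -8·x₁·x₂ - x₁ - 1]].
At the point, J = [[1.750, -3.000], [-0.500, 4.000]] (det J = 5.500).
Solving J·Δ = −F gives Δ = (5.273, 1.659).
Then the next iterate is (x₁, x₂)₁ = (4.273, 2.159).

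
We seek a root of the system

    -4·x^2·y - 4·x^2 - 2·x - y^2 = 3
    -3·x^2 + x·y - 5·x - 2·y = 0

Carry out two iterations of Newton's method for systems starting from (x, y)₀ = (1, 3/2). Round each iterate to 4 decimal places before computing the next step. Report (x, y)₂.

At (1, 3/2): F = (-17.2500, -9.5000).
Jacobian J = [[-8·x·y - 8·x - 2, -4·x^2 - 2·y], [-6·x + y - 5, x - 2]].
At the point, J = [[-22.0000, -7.0000], [-9.5000, -1.0000]] (det J = -44.5000).
Solving J·Δ = −F gives Δ = (-1.1067, 1.0140).
Then the next iterate is (x, y)₁ = (-0.1067, 2.5140).
Round to (-0.1067, 2.5140) and repeat: F = (-9.266822, -4.796898), J = [[0.999550, -5.073540], [-1.8458, -2.1067]].
Δ = (-0.4198, -1.9092), so (x, y)₂ = (-0.5265, 0.6048).

(-0.5265, 0.6048)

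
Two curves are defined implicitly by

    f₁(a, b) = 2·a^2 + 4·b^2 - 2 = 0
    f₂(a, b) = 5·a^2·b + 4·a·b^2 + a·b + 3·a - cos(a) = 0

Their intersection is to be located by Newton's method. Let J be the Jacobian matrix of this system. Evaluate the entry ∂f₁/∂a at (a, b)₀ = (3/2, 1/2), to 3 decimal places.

6.000

∂f₁/∂a = 4·a.
At (3/2, 1/2) this is 6.000.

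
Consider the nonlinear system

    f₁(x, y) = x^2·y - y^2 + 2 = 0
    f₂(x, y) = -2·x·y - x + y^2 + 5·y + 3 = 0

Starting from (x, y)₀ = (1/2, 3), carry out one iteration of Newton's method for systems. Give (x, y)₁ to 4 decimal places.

(7.5854, 5.6098)

At (1/2, 3): F = (-6.2500, 23.5000).
Jacobian J = [[2·x·y, x^2 - 2·y], [-2·y - 1, -2·x + 2·y + 5]].
At the point, J = [[3.0000, -5.7500], [-7.0000, 10.0000]] (det J = -10.2500).
Solving J·Δ = −F gives Δ = (7.0854, 2.6098).
Then the next iterate is (x, y)₁ = (7.5854, 5.6098).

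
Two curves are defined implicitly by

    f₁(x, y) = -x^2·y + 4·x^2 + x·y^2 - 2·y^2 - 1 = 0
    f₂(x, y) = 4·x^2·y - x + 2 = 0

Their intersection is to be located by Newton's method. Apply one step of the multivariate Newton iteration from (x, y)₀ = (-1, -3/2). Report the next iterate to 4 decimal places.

At (-1, -3/2): F = (-2.2500, -3.0000).
Jacobian J = [[-2·x·y + 8·x + y^2, -x^2 + 2·x·y - 4·y], [8·x·y - 1, 4·x^2]].
At the point, J = [[-8.7500, 8.0000], [11.0000, 4.0000]] (det J = -123.0000).
Solving J·Δ = −F gives Δ = (0.1220, 0.4146).
Then the next iterate is (x, y)₁ = (-0.8780, -1.0854).

(-0.8780, -1.0854)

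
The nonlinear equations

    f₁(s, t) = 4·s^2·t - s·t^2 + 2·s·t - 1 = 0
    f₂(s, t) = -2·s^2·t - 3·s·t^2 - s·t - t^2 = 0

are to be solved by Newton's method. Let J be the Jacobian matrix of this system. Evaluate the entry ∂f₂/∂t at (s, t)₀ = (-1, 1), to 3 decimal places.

∂f₂/∂t = -2·s^2 - 6·s·t - s - 2·t.
At (-1, 1) this is 3.000.

3.000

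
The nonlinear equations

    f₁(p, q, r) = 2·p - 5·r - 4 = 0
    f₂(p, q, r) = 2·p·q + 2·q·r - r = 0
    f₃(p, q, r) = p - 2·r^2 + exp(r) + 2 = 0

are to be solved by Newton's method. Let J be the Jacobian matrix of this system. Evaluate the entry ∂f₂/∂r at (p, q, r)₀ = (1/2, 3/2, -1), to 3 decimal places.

∂f₂/∂r = 2·q - 1.
At (1/2, 3/2, -1) this is 2.000.

2.000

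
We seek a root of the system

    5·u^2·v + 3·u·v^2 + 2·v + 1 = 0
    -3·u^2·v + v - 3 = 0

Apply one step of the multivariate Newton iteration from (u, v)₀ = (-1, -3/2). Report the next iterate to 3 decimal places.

At (-1, -3/2): F = (-16.250, 0.000).
Jacobian J = [[10·u·v + 3·v^2, 5·u^2 + 6·u·v + 2], [-6·u·v, -3·u^2 + 1]].
At the point, J = [[21.750, 16.000], [-9.000, -2.000]] (det J = 100.500).
Solving J·Δ = −F gives Δ = (-0.323, 1.455).
Then the next iterate is (u, v)₁ = (-1.323, -0.045).

(-1.323, -0.045)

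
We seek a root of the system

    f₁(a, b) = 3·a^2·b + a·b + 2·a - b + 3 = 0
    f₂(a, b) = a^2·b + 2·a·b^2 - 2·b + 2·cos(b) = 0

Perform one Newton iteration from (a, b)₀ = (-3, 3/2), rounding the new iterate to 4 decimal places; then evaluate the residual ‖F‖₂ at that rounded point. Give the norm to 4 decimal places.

9.4075

At (-3, 3/2): F = (31.5000, -2.858526).
Jacobian J = [[6·a·b + b + 2, 3·a^2 + a - 1], [2·a·b + 2·b^2, a^2 + 4·a·b - 2·sin(b) - 2]].
At the point, J = [[-23.5000, 23.0000], [-4.5000, -12.994990]] (det J = 408.882264).
Solving J·Δ = −F gives Δ = (0.8403, -0.5110).
Then the next iterate is (a, b)₁ = (-2.1597, 0.9890).
Re-evaluating at (-2.1597, 0.9890): F = (9.394647, -0.490848), so ‖F‖₂ = 9.4075.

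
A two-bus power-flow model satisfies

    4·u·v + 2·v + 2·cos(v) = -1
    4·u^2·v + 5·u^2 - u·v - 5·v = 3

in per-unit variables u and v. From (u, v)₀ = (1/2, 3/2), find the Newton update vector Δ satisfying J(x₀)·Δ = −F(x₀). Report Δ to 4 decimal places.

(-0.3278, -2.5809)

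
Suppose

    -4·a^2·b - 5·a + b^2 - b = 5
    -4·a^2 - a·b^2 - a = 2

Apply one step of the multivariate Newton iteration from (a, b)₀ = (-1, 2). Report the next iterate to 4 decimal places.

At (-1, 2): F = (-6.0000, -1.0000).
Jacobian J = [[-8·a·b - 5, -4·a^2 + 2·b - 1], [-8·a - b^2 - 1, -2·a·b]].
At the point, J = [[11.0000, -1.0000], [3.0000, 4.0000]] (det J = 47.0000).
Solving J·Δ = −F gives Δ = (0.5319, -0.1489).
Then the next iterate is (a, b)₁ = (-0.4681, 1.8511).

(-0.4681, 1.8511)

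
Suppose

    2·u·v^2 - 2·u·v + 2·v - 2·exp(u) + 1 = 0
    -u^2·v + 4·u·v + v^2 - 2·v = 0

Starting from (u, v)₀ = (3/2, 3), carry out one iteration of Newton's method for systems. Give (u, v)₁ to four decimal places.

At (3/2, 3): F = (16.036622, 14.2500).
Jacobian J = [[2·v^2 - 2·v - 2·exp(u), 4·u·v - 2·u + 2], [-2·u·v + 4·v, -u^2 + 4·u + 2·v - 2]].
At the point, J = [[3.036622, 17.0000], [3.0000, 7.7500]] (det J = -27.466181).
Solving J·Δ = −F gives Δ = (-4.2950, -0.1761).
Then the next iterate is (u, v)₁ = (-2.7950, 2.8239).

(-2.7950, 2.8239)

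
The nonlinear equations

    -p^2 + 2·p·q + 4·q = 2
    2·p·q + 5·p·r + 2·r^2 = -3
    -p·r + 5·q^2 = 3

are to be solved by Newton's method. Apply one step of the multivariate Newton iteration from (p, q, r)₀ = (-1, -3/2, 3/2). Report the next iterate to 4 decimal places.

At (-1, -3/2, 3/2): F = (-6.0000, 3.0000, 9.7500).
Jacobian J = [[-2·p + 2·q, 2·p + 4, 0], [2·q + 5·r, 2·p, 5·p + 4·r], [-r, 10·q, -p]].
At the point, J = [[-1.0000, 2.0000, 0.0000], [4.5000, -2.0000, 1.0000], [-1.5000, -15.0000, 1.0000]] (det J = -25.0000).
Solving J·Δ = −F gives Δ = (-2.5800, 1.7100, 12.0300).
Then the next iterate is (p, q, r)₁ = (-3.5800, 0.2100, 13.5300).

(-3.5800, 0.2100, 13.5300)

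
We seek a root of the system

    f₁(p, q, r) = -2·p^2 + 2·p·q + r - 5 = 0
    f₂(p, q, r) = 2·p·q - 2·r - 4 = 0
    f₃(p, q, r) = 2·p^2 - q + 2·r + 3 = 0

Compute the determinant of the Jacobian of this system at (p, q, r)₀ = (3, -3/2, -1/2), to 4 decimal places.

-327.0000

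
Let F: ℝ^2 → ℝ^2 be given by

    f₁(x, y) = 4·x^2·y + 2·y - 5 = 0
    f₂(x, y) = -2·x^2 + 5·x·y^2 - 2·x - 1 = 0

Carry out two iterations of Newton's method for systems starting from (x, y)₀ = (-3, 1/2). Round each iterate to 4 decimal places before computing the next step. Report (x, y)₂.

At (-3, 1/2): F = (14.0000, -16.7500).
Jacobian J = [[8·x·y, 4·x^2 + 2], [-4·x + 5·y^2 - 2, 10·x·y]].
At the point, J = [[-12.0000, 38.0000], [11.2500, -15.0000]] (det J = -247.5000).
Solving J·Δ = −F gives Δ = (1.7232, 0.1758).
Then the next iterate is (x, y)₁ = (-1.2768, 0.6758).
Round to (-1.2768, 0.6758) and repeat: F = (0.758406, -4.622445), J = [[-6.902892, 8.520873], [5.390728, -8.628614]].
Δ = (-2.4099, -2.0413), so (x, y)₂ = (-3.6867, -1.3655).

(-3.6867, -1.3655)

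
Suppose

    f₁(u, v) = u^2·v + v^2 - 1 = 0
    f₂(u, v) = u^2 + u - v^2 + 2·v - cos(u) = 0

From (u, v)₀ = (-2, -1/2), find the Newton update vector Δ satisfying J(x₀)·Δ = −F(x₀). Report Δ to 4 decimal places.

At (-2, -1/2): F = (-2.7500, 1.166147).
Jacobian J = [[2·u·v, u^2 + 2·v], [2·u + sin(u) + 1, -2·v + 2]].
At the point, J = [[2.0000, 3.0000], [-3.909297, 3.0000]] (det J = 17.727892).
Solving J·Δ = −F gives Δ = (0.6627, 0.4749).

(0.6627, 0.4749)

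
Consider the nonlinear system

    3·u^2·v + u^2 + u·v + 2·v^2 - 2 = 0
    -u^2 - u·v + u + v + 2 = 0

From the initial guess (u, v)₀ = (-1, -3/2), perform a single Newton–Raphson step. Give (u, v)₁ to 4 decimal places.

At (-1, -3/2): F = (0.5000, -3.0000).
Jacobian J = [[6·u·v + 2·u + v, 3·u^2 + u + 4·v], [-2·u - v + 1, -u + 1]].
At the point, J = [[5.5000, -4.0000], [4.5000, 2.0000]] (det J = 29.0000).
Solving J·Δ = −F gives Δ = (0.3793, 0.6466).
Then the next iterate is (u, v)₁ = (-0.6207, -0.8534).

(-0.6207, -0.8534)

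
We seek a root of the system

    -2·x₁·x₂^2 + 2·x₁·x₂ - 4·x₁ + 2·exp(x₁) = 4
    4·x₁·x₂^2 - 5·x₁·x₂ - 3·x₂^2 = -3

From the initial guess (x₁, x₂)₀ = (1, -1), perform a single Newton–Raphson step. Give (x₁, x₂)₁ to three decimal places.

(0.777, -0.002)

At (1, -1): F = (-6.56344, 9.000).
Jacobian J = [[-2·x₂^2 + 2·x₂ + 2·exp(x₁) - 4, -4·x₁·x₂ + 2·x₁], [4·x₂^2 - 5·x₂, 8·x₁·x₂ - 5·x₁ - 6·x₂]].
At the point, J = [[-2.56344, 6.000], [9.000, -7.000]] (det J = -36.05595).
Solving J·Δ = −F gives Δ = (-0.223, 0.998).
Then the next iterate is (x₁, x₂)₁ = (0.777, -0.002).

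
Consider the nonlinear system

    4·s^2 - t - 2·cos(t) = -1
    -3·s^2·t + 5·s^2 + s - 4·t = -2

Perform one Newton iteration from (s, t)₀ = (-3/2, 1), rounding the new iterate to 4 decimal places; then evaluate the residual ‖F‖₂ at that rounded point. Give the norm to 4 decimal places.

1.7097

At (-3/2, 1): F = (7.919395, 1.0000).
Jacobian J = [[8·s, 2·sin(t) - 1], [-6·s·t + 10·s + 1, -3·s^2 - 4]].
At the point, J = [[-12.0000, 0.682942], [-5.0000, -10.7500]] (det J = 132.414710).
Solving J·Δ = −F gives Δ = (0.6481, -0.2084).
Then the next iterate is (s, t)₁ = (-0.8519, 0.7916).
Re-evaluating at (-0.8519, 0.7916): F = (1.705919, -0.113104), so ‖F‖₂ = 1.7097.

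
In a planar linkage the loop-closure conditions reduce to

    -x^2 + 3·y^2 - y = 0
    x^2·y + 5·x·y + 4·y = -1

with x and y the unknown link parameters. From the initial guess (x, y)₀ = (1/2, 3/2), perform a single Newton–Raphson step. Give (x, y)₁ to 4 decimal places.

(-0.2016, 0.7873)

At (1/2, 3/2): F = (5.0000, 11.1250).
Jacobian J = [[-2·x, 6·y - 1], [2·x·y + 5·y, x^2 + 5·x + 4]].
At the point, J = [[-1.0000, 8.0000], [9.0000, 6.7500]] (det J = -78.7500).
Solving J·Δ = −F gives Δ = (-0.7016, -0.7127).
Then the next iterate is (x, y)₁ = (-0.2016, 0.7873).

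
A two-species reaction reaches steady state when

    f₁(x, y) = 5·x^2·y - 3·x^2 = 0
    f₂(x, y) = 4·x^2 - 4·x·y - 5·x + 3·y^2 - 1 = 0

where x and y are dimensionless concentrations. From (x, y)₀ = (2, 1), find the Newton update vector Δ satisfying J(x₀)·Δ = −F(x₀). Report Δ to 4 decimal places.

(-0.1026, -0.3590)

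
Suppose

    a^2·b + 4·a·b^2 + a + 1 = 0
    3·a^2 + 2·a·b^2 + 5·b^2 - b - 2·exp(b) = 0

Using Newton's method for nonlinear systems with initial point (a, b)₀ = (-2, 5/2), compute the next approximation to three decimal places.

(-0.295, 2.119)

At (-2, 5/2): F = (-41.000, -8.61499).
Jacobian J = [[2·a·b + 4·b^2 + 1, a^2 + 8·a·b], [6·a + 2·b^2, 4·a·b + 10·b - 2·exp(b) - 1]].
At the point, J = [[16.000, -36.000], [0.500, -20.36499]] (det J = -307.83981).
Solving J·Δ = −F gives Δ = (1.705, -0.381).
Then the next iterate is (a, b)₁ = (-0.295, 2.119).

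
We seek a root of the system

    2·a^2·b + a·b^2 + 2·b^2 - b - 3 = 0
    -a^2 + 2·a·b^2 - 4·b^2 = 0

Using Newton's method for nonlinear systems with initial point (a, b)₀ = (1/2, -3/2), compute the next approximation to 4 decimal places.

(1.7059, -1.1912)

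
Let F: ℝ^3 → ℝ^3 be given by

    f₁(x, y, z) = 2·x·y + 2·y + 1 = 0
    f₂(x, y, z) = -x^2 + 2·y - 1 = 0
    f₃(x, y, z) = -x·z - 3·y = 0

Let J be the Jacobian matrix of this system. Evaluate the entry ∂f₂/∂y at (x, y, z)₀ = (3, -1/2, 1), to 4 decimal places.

2.0000

∂f₂/∂y = 2.
At (3, -1/2, 1) this is 2.0000.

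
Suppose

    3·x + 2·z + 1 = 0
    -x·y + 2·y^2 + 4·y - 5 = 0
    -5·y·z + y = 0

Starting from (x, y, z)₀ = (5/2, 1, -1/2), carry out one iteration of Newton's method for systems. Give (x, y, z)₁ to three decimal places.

At (5/2, 1, -1/2): F = (7.500, -1.500, 3.500).
Jacobian J = [[3, 0, 2], [-y, -x + 4·y + 4, 0], [0, -5·z + 1, -5·y]].
At the point, J = [[3.000, 0.000, 2.000], [-1.000, 5.500, 0.000], [0.000, 3.500, -5.000]] (det J = -89.500).
Solving J·Δ = −F gives Δ = (-2.852, -0.246, 0.528).
Then the next iterate is (x, y, z)₁ = (-0.352, 0.754, 0.028).

(-0.352, 0.754, 0.028)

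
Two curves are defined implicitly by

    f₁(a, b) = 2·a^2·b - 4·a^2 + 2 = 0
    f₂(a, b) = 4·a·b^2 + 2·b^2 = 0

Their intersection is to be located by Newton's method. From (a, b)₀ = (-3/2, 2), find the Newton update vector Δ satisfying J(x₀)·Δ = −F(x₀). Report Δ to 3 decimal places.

At (-3/2, 2): F = (2.000, -16.000).
Jacobian J = [[4·a·b - 8·a, 2·a^2], [4·b^2, 8·a·b + 4·b]].
At the point, J = [[0.000, 4.500], [16.000, -16.000]] (det J = -72.000).
Solving J·Δ = −F gives Δ = (0.556, -0.444).

(0.556, -0.444)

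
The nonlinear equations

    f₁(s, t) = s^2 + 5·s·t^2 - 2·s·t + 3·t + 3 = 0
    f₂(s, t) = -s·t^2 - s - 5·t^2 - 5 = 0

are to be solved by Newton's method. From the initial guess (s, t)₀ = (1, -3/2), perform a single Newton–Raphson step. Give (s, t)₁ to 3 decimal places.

(1.103, -0.398)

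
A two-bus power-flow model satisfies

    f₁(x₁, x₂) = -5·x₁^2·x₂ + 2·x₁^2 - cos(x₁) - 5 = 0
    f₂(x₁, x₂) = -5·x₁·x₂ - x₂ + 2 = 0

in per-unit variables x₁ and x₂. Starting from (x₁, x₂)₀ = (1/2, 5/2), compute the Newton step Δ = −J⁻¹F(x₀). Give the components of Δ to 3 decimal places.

(-1.096, 1.987)

At (1/2, 5/2): F = (-8.50258, -6.750).
Jacobian J = [[-10·x₁·x₂ + 4·x₁ + sin(x₁), -5·x₁^2], [-5·x₂, -5·x₁ - 1]].
At the point, J = [[-10.02057, -1.250], [-12.500, -3.500]] (det J = 19.44701).
Solving J·Δ = −F gives Δ = (-1.096, 1.987).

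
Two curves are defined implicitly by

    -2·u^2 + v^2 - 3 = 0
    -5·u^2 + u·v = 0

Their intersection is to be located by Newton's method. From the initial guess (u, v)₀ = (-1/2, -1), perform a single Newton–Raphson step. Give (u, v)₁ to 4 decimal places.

(-0.4643, -2.2143)

At (-1/2, -1): F = (-2.5000, -0.7500).
Jacobian J = [[-4·u, 2·v], [-10·u + v, u]].
At the point, J = [[2.0000, -2.0000], [4.0000, -0.5000]] (det J = 7.0000).
Solving J·Δ = −F gives Δ = (0.0357, -1.2143).
Then the next iterate is (u, v)₁ = (-0.4643, -2.2143).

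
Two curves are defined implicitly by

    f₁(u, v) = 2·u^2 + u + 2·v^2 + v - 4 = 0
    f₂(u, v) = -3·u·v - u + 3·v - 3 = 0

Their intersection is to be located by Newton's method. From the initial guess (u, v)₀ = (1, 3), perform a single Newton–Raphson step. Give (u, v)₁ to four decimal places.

(0.6000, 1.6154)

At (1, 3): F = (20.0000, -4.0000).
Jacobian J = [[4·u + 1, 4·v + 1], [-3·v - 1, -3·u + 3]].
At the point, J = [[5.0000, 13.0000], [-10.0000, 0.0000]] (det J = 130.0000).
Solving J·Δ = −F gives Δ = (-0.4000, -1.3846).
Then the next iterate is (u, v)₁ = (0.6000, 1.6154).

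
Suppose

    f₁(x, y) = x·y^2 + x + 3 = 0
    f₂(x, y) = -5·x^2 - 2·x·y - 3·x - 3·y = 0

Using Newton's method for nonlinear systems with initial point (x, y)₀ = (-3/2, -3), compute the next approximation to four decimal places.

At (-3/2, -3): F = (-12.0000, -6.7500).
Jacobian J = [[y^2 + 1, 2·x·y], [-10·x - 2·y - 3, -2·x - 3]].
At the point, J = [[10.0000, 9.0000], [18.0000, 0.0000]] (det J = -162.0000).
Solving J·Δ = −F gives Δ = (0.3750, 0.9167).
Then the next iterate is (x, y)₁ = (-1.1250, -2.0833).

(-1.1250, -2.0833)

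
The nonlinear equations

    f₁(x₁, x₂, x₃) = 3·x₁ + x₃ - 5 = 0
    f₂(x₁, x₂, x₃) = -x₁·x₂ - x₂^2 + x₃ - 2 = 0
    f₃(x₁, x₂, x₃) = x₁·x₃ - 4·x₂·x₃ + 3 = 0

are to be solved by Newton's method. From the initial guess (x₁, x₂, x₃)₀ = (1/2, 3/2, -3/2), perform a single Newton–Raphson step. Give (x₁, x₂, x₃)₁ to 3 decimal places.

At (1/2, 3/2, -3/2): F = (-5.000, -6.500, 11.250).
Jacobian J = [[3, 0, 1], [-x₂, -x₁ - 2·x₂, 1], [x₃, -4·x₃, x₁ - 4·x₂]].
At the point, J = [[3.000, 0.000, 1.000], [-1.500, -3.500, 1.000], [-1.500, 6.000, -5.500]] (det J = 25.500).
Solving J·Δ = −F gives Δ = (2.583, -3.750, -2.750).
Then the next iterate is (x₁, x₂, x₃)₁ = (3.083, -2.250, -4.250).

(3.083, -2.250, -4.250)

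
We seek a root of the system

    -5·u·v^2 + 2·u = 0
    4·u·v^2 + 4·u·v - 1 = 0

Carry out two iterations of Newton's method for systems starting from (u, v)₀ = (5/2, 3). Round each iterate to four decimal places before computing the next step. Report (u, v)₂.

(0.1294, 1.5065)

At (5/2, 3): F = (-107.5000, 119.0000).
Jacobian J = [[-5·v^2 + 2, -10·u·v], [4·v^2 + 4·v, 8·u·v + 4·u]].
At the point, J = [[-43.0000, -75.0000], [48.0000, 70.0000]] (det J = 590.0000).
Solving J·Δ = −F gives Δ = (-2.3729, -0.0729).
Then the next iterate is (u, v)₁ = (0.1271, 2.9271).
Round to (0.1271, 2.9271) and repeat: F = (-5.190710, 4.844065), J = [[-40.839572, -3.720344], [45.980058, 3.484675]].
Δ = (0.0023, -1.4206), so (u, v)₂ = (0.1294, 1.5065).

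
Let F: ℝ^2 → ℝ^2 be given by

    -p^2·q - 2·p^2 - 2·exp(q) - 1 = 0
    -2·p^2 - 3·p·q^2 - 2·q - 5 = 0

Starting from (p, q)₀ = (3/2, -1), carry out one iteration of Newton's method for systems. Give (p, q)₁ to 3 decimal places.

(0.169, -0.997)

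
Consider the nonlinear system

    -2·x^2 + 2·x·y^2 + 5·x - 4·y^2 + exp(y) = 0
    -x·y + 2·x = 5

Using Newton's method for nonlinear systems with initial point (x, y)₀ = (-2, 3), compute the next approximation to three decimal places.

At (-2, 3): F = (-69.91446, -3.000).
Jacobian J = [[-4·x + 2·y^2 + 5, 4·x·y - 8·y + exp(y)], [-y + 2, -x]].
At the point, J = [[31.000, -27.91446], [-1.000, 2.000]] (det J = 34.08554).
Solving J·Δ = −F gives Δ = (6.559, 4.780).
Then the next iterate is (x, y)₁ = (4.559, 7.780).

(4.559, 7.780)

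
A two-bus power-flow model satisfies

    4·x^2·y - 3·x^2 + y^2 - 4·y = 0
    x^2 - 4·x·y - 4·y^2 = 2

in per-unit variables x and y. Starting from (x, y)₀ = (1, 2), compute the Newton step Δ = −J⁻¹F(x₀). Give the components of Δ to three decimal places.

(0.455, -1.386)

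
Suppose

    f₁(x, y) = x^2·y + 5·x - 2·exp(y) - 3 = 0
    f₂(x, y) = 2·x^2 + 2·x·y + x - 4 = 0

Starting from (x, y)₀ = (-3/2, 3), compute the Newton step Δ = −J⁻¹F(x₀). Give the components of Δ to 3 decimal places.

(4.957, -1.681)

At (-3/2, 3): F = (-43.92107, -10.000).
Jacobian J = [[2·x·y + 5, x^2 - 2·exp(y)], [4·x + 2·y + 1, 2·x]].
At the point, J = [[-4.000, -37.92107], [1.000, -3.000]] (det J = 49.92107).
Solving J·Δ = −F gives Δ = (4.957, -1.681).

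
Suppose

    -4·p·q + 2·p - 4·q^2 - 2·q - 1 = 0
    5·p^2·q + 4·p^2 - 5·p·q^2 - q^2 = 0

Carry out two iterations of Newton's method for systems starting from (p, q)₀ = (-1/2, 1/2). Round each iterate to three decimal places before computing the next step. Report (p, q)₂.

(-0.150, 0.340)

At (-1/2, 1/2): F = (-3.000, 2.000).
Jacobian J = [[-4·q + 2, -4·p - 8·q - 2], [10·p·q + 8·p - 5·q^2, 5·p^2 - 10·p·q - 2·q]].
At the point, J = [[0.000, -4.000], [-7.750, 2.750]] (det J = -31.000).
Solving J·Δ = −F gives Δ = (-0.008, -0.750).
Then the next iterate is (p, q)₁ = (-0.508, -0.250).
Round to (-0.508, -0.250) and repeat: F = (-2.274, 0.80593), J = [[3.000, 2.032], [-3.10650, 0.52032]].
Δ = (0.358, 0.590), so (p, q)₂ = (-0.150, 0.340).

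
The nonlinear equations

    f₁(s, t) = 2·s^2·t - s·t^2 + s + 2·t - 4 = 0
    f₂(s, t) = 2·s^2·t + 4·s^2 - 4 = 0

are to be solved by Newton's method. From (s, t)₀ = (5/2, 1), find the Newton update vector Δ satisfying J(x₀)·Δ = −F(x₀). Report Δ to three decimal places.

(-1.169, 0.125)

At (5/2, 1): F = (10.500, 33.500).
Jacobian J = [[4·s·t - t^2 + 1, 2·s^2 - 2·s·t + 2], [4·s·t + 8·s, 2·s^2]].
At the point, J = [[10.000, 9.500], [30.000, 12.500]] (det J = -160.000).
Solving J·Δ = −F gives Δ = (-1.169, 0.125).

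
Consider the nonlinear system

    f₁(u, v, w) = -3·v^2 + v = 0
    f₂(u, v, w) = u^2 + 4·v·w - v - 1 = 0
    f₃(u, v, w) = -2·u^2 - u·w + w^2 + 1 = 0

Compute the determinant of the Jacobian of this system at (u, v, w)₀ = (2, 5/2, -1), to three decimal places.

J = [[0, -6·v + 1, 0], [2·u, 4·w - 1, 4·v], [-4·u - w, 0, -u + 2·w]].
At the point, J = [[0.000, -14.000, 0.000], [4.000, -5.000, 10.000], [-7.000, 0.000, -4.000]].
det J = 756.000.

756.000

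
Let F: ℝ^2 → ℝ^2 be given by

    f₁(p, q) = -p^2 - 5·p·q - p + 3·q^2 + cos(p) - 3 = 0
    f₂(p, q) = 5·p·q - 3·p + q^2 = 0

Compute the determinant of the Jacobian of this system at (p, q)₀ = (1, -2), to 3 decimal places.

J = [[-2·p - 5·q - sin(p) - 1, -5·p + 6·q], [5·q - 3, 5·p + 2·q]].
At the point, J = [[6.15853, -17.000], [-13.000, 1.000]].
det J = -214.841.

-214.841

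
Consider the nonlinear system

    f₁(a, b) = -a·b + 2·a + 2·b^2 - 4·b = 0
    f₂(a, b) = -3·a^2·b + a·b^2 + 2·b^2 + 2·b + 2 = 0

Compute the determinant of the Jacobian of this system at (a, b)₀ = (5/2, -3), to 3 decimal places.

780.250

J = [[-b + 2, -a + 4·b - 4], [-6·a·b + b^2, -3·a^2 + 2·a·b + 4·b + 2]].
At the point, J = [[5.000, -18.500], [54.000, -43.750]].
det J = 780.250.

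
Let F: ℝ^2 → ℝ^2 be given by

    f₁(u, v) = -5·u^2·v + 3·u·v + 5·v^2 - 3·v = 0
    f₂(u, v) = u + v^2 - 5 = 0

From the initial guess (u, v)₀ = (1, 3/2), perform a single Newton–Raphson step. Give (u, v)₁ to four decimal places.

(1.6928, 1.8524)

At (1, 3/2): F = (3.7500, -1.7500).
Jacobian J = [[-10·u·v + 3·v, -5·u^2 + 3·u + 10·v - 3], [1, 2·v]].
At the point, J = [[-10.5000, 10.0000], [1.0000, 3.0000]] (det J = -41.5000).
Solving J·Δ = −F gives Δ = (0.6928, 0.3524).
Then the next iterate is (u, v)₁ = (1.6928, 1.8524).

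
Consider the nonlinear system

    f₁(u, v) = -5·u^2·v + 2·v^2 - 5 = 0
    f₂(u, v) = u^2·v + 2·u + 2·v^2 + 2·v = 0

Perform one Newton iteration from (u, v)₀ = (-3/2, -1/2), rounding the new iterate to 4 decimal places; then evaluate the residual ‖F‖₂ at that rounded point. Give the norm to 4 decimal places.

At (-3/2, -1/2): F = (1.1250, -4.6250).
Jacobian J = [[-10·u·v, -5·u^2 + 4·v], [2·u·v + 2, u^2 + 4·v + 2]].
At the point, J = [[-7.5000, -13.2500], [3.5000, 2.2500]] (det J = 29.5000).
Solving J·Δ = −F gives Δ = (1.9915, -1.0424).
Then the next iterate is (u, v)₁ = (0.4915, -1.5424).
Re-evaluating at (0.4915, -1.5424): F = (1.621001, 2.283594), so ‖F‖₂ = 2.8004.

2.8004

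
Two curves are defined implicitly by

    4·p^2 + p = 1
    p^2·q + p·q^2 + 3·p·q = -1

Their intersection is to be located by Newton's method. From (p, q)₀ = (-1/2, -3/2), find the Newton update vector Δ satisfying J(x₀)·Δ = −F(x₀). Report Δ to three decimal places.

At (-1/2, -3/2): F = (-0.500, 1.750).
Jacobian J = [[8·p + 1, 0], [2·p·q + q^2 + 3·q, p^2 + 2·p·q + 3·p]].
At the point, J = [[-3.000, 0.000], [-0.750, 0.250]] (det J = -0.750).
Solving J·Δ = −F gives Δ = (-0.167, -7.500).

(-0.167, -7.500)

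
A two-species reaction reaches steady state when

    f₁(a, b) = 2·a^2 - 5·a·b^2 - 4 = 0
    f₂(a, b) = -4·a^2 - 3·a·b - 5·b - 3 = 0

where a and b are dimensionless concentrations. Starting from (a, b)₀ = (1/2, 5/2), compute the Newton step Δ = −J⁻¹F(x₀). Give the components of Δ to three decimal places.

At (1/2, 5/2): F = (-19.125, -20.250).
Jacobian J = [[4·a - 5·b^2, -10·a·b], [-8·a - 3·b, -3·a - 5]].
At the point, J = [[-29.250, -12.500], [-11.500, -6.500]] (det J = 46.375).
Solving J·Δ = −F gives Δ = (2.778, -8.030).

(2.778, -8.030)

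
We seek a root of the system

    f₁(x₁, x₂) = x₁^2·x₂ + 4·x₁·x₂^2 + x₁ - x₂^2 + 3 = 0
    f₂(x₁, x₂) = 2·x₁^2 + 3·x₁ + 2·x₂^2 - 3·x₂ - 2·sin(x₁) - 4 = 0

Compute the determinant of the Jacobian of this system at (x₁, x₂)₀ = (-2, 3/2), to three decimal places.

J = [[2·x₁·x₂ + 4·x₂^2 + 1, x₁^2 + 8·x₁·x₂ - 2·x₂], [4·x₁ - 2·cos(x₁) + 3, 4·x₂ - 3]].
At the point, J = [[4.000, -23.000], [-4.16771, 3.000]].
det J = -83.857.

-83.857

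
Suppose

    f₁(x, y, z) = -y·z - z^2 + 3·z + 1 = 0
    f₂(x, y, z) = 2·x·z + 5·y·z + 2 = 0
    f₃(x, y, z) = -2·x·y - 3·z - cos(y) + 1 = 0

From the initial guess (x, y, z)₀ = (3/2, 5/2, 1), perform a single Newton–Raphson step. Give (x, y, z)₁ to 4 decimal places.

At (3/2, 5/2, 1): F = (0.5000, 17.5000, -8.698856).
Jacobian J = [[0, -z, -y - 2·z + 3], [2·z, 5·z, 2·x + 5·y], [-2·y, -2·x + sin(y), -3]].
At the point, J = [[0.0000, -1.0000, -1.5000], [2.0000, 5.0000, 15.5000], [-5.0000, -2.401528, -3.0000]] (det J = 41.204584).
Solving J·Δ = −F gives Δ = (-2.2144, 3.4196, -1.9464).
Then the next iterate is (x, y, z)₁ = (-0.7144, 5.9196, -0.9464).

(-0.7144, 5.9196, -0.9464)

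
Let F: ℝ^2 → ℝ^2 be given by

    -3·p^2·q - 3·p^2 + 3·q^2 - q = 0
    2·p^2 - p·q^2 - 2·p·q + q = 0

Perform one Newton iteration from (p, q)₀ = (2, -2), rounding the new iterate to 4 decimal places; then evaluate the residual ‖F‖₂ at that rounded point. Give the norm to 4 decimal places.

9.2875

At (2, -2): F = (26.0000, 6.0000).
Jacobian J = [[-6·p·q - 6·p, -3·p^2 + 6·q - 1], [4·p - q^2 - 2·q, -2·p·q - 2·p + 1]].
At the point, J = [[12.0000, -25.0000], [8.0000, 5.0000]] (det J = 260.0000).
Solving J·Δ = −F gives Δ = (-1.0769, 0.5231).
Then the next iterate is (p, q)₁ = (0.9231, -1.4769).
Re-evaluating at (0.9231, -1.4769): F = (9.239720, 0.940483), so ‖F‖₂ = 9.2875.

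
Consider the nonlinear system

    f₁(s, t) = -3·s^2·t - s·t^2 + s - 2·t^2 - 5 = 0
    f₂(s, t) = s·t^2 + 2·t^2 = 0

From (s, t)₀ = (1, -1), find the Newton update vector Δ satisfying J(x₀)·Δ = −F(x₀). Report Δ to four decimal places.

(0.3846, 0.5641)

At (1, -1): F = (-4.0000, 3.0000).
Jacobian J = [[-6·s·t - t^2 + 1, -3·s^2 - 2·s·t - 4·t], [t^2, 2·s·t + 4·t]].
At the point, J = [[6.0000, 3.0000], [1.0000, -6.0000]] (det J = -39.0000).
Solving J·Δ = −F gives Δ = (0.3846, 0.5641).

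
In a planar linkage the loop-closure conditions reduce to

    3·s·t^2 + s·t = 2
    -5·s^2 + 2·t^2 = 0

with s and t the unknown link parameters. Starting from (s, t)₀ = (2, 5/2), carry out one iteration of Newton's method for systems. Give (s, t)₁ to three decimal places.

(1.243, 1.737)

At (2, 5/2): F = (40.500, -7.500).
Jacobian J = [[3·t^2 + t, 6·s·t + s], [-10·s, 4·t]].
At the point, J = [[21.250, 32.000], [-20.000, 10.000]] (det J = 852.500).
Solving J·Δ = −F gives Δ = (-0.757, -0.763).
Then the next iterate is (s, t)₁ = (1.243, 1.737).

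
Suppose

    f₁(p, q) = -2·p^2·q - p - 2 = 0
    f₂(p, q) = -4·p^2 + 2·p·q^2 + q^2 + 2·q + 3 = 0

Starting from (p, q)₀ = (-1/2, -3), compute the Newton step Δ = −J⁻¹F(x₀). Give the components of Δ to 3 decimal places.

(-0.667, 9.333)

At (-1/2, -3): F = (0.000, -4.000).
Jacobian J = [[-4·p·q - 1, -2·p^2], [-8·p + 2·q^2, 4·p·q + 2·q + 2]].
At the point, J = [[-7.000, -0.500], [22.000, 2.000]] (det J = -3.000).
Solving J·Δ = −F gives Δ = (-0.667, 9.333).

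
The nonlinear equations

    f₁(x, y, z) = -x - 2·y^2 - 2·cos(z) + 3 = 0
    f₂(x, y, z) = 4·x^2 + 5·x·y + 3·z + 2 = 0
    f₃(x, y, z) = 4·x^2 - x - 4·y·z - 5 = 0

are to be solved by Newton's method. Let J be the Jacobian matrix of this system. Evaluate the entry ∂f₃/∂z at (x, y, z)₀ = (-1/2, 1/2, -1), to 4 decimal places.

∂f₃/∂z = -4·y.
At (-1/2, 1/2, -1) this is -2.0000.

-2.0000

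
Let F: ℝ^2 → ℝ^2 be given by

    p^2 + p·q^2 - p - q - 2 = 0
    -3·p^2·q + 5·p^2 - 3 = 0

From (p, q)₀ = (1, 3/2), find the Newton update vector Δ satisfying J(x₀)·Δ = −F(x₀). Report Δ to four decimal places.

At (1, 3/2): F = (-1.2500, -2.5000).
Jacobian J = [[2·p + q^2 - 1, 2·p·q - 1], [-6·p·q + 10·p, -3·p^2]].
At the point, J = [[3.2500, 2.0000], [1.0000, -3.0000]] (det J = -11.7500).
Solving J·Δ = −F gives Δ = (0.7447, -0.5851).

(0.7447, -0.5851)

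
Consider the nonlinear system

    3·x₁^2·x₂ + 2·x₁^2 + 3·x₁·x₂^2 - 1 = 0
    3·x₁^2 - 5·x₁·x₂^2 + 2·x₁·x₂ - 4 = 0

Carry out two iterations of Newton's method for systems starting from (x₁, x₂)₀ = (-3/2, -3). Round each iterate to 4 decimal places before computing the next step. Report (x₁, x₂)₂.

(-1.1641, -0.8020)

At (-3/2, -3): F = (-57.2500, 79.2500).
Jacobian J = [[6·x₁·x₂ + 4·x₁ + 3·x₂^2, 3·x₁^2 + 6·x₁·x₂], [6·x₁ - 5·x₂^2 + 2·x₂, -10·x₁·x₂ + 2·x₁]].
At the point, J = [[48.0000, 33.7500], [-60.0000, -48.0000]] (det J = -279.0000).
Solving J·Δ = −F gives Δ = (0.2628, 1.3226).
Then the next iterate is (x₁, x₂)₁ = (-1.2372, -1.6774).
Round to (-1.2372, -1.6774) and repeat: F = (-16.084499, 22.147917), J = [[15.943888, 17.043667], [-24.846354, -23.227193]].
Δ = (0.0731, 0.8754), so (x₁, x₂)₂ = (-1.1641, -0.8020).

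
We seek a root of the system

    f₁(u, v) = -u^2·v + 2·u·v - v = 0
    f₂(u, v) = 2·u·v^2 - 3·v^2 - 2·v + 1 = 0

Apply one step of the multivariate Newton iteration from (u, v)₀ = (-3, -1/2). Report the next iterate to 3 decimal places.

At (-3, -1/2): F = (8.000, -0.250).
Jacobian J = [[-2·u·v + 2·v, -u^2 + 2·u - 1], [2·v^2, 4·u·v - 6·v - 2]].
At the point, J = [[-4.000, -16.000], [0.500, 7.000]] (det J = -20.000).
Solving J·Δ = −F gives Δ = (2.600, -0.150).
Then the next iterate is (u, v)₁ = (-0.400, -0.650).

(-0.400, -0.650)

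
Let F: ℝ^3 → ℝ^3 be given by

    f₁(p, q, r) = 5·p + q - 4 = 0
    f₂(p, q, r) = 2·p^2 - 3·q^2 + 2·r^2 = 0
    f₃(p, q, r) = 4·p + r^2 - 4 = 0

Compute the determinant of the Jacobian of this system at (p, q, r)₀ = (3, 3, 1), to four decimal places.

-188.0000

J = [[5, 1, 0], [4·p, -6·q, 4·r], [4, 0, 2·r]].
At the point, J = [[5.0000, 1.0000, 0.0000], [12.0000, -18.0000, 4.0000], [4.0000, 0.0000, 2.0000]].
det J = -188.0000.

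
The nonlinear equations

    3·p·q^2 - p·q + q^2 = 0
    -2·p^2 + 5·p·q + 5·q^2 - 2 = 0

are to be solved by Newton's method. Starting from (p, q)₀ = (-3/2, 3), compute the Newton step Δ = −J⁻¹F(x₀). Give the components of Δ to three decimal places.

At (-3/2, 3): F = (-27.000, 16.000).
Jacobian J = [[3·q^2 - q, 6·p·q - p + 2·q], [-4·p + 5·q, 5·p + 10·q]].
At the point, J = [[24.000, -19.500], [21.000, 22.500]] (det J = 949.500).
Solving J·Δ = −F gives Δ = (0.311, -1.002).

(0.311, -1.002)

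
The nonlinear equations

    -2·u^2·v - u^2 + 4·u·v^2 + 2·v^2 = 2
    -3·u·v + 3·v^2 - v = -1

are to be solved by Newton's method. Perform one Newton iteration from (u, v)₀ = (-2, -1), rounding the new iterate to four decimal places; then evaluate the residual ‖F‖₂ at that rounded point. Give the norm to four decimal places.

At (-2, -1): F = (-4.0000, -1.0000).
Jacobian J = [[-4·u·v - 2·u + 4·v^2, -2·u^2 + 8·u·v + 4·v], [-3·v, -3·u + 6·v - 1]].
At the point, J = [[0.0000, 4.0000], [3.0000, -1.0000]] (det J = -12.0000).
Solving J·Δ = −F gives Δ = (0.6667, 1.0000).
Then the next iterate is (u, v)₁ = (-1.3333, 0.0000).
Re-evaluating at (-1.3333, 0.0000): F = (-3.777689, 1.0000), so ‖F‖₂ = 3.9078.

3.9078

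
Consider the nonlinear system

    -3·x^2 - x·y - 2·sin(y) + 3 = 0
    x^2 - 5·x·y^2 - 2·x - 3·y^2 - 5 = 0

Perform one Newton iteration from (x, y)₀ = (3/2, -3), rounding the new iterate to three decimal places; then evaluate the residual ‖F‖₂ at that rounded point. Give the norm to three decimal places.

At (3/2, -3): F = (1.03224, -100.250).
Jacobian J = [[-6·x - y, -x - 2·cos(y)], [2·x - 5·y^2 - 2, -10·x·y - 6·y]].
At the point, J = [[-6.000, 0.47998], [-44.000, 63.000]] (det J = -356.88066).
Solving J·Δ = −F gives Δ = (0.317, 1.813).
Then the next iterate is (x, y)₁ = (1.817, -1.187).
Re-evaluating at (1.817, -1.187): F = (-2.89319, -22.35990), so ‖F‖₂ = 22.546.

22.546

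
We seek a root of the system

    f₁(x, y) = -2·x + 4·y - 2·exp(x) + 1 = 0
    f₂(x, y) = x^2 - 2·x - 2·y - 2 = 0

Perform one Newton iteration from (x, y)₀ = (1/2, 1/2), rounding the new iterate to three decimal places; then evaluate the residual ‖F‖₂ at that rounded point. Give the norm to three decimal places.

At (1/2, 1/2): F = (-1.29744, -3.750).
Jacobian J = [[-2·exp(x) - 2, 4], [2·x - 2, -2]].
At the point, J = [[-5.29744, 4.000], [-1.000, -2.000]] (det J = 14.59489).
Solving J·Δ = −F gives Δ = (-1.206, -1.272).
Then the next iterate is (x, y)₁ = (-0.706, -0.772).
Re-evaluating at (-0.706, -0.772): F = (-1.66323, 1.45444), so ‖F‖₂ = 2.209.

2.209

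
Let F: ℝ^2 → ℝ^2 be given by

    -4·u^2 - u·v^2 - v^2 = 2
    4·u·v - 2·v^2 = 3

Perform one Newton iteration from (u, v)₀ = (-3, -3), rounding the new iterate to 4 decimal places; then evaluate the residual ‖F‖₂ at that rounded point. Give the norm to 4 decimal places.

7.0439

At (-3, -3): F = (-20.0000, 15.0000).
Jacobian J = [[-8·u - v^2, -2·u·v - 2·v], [4·v, 4·u - 4·v]].
At the point, J = [[15.0000, -12.0000], [-12.0000, 0.0000]] (det J = -144.0000).
Solving J·Δ = −F gives Δ = (1.2500, -0.1042).
Then the next iterate is (u, v)₁ = (-1.7500, -3.1042).
Re-evaluating at (-1.7500, -3.1042): F = (-7.022957, -0.542715), so ‖F‖₂ = 7.0439.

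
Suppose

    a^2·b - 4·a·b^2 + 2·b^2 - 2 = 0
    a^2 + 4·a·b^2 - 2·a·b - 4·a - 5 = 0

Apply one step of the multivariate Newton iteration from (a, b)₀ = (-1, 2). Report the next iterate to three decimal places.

(-0.723, 1.262)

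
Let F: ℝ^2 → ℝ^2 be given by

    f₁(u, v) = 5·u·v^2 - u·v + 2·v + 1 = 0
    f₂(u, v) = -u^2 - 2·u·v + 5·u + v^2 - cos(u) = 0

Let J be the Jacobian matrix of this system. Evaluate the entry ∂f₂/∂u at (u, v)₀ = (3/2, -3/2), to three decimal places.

5.997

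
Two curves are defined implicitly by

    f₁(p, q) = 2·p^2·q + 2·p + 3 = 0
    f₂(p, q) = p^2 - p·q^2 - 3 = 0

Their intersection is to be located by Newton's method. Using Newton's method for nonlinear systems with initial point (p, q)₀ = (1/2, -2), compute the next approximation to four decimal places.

(3.8500, 5.4000)

At (1/2, -2): F = (3.0000, -4.7500).
Jacobian J = [[4·p·q + 2, 2·p^2], [2·p - q^2, -2·p·q]].
At the point, J = [[-2.0000, 0.5000], [-3.0000, 2.0000]] (det J = -2.5000).
Solving J·Δ = −F gives Δ = (3.3500, 7.4000).
Then the next iterate is (p, q)₁ = (3.8500, 5.4000).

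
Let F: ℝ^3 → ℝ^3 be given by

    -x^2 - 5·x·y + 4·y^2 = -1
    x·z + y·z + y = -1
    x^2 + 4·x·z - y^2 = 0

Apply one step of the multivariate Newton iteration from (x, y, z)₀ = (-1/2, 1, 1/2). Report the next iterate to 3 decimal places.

At (-1/2, 1, 1/2): F = (7.250, 2.250, -1.750).
Jacobian J = [[-2·x - 5·y, -5·x + 8·y, 0], [z, z + 1, x + y], [2·x + 4·z, -2·y, 4·x]].
At the point, J = [[-4.000, 10.500, 0.000], [0.500, 1.500, 0.500], [1.000, -2.000, -2.000]] (det J = 23.750).
Solving J·Δ = −F gives Δ = (-0.992, -1.068, -0.303).
Then the next iterate is (x, y, z)₁ = (-1.492, -0.068, 0.197).

(-1.492, -0.068, 0.197)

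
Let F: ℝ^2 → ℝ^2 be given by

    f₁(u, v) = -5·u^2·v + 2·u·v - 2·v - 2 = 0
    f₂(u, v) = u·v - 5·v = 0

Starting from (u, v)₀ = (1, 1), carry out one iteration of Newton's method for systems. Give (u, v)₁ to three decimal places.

(0.784, -0.054)

At (1, 1): F = (-7.000, -4.000).
Jacobian J = [[-10·u·v + 2·v, -5·u^2 + 2·u - 2], [v, u - 5]].
At the point, J = [[-8.000, -5.000], [1.000, -4.000]] (det J = 37.000).
Solving J·Δ = −F gives Δ = (-0.216, -1.054).
Then the next iterate is (u, v)₁ = (0.784, -0.054).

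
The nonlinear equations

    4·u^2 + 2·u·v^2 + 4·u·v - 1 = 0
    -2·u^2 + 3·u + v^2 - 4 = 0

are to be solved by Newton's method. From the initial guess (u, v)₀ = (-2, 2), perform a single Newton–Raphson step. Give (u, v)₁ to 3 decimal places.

At (-2, 2): F = (-17.000, -14.000).
Jacobian J = [[8·u + 2·v^2 + 4·v, 4·u·v + 4·u], [-4·u + 3, 2·v]].
At the point, J = [[0.000, -24.000], [11.000, 4.000]] (det J = 264.000).
Solving J·Δ = −F gives Δ = (1.530, -0.708).
Then the next iterate is (u, v)₁ = (-0.470, 1.292).

(-0.470, 1.292)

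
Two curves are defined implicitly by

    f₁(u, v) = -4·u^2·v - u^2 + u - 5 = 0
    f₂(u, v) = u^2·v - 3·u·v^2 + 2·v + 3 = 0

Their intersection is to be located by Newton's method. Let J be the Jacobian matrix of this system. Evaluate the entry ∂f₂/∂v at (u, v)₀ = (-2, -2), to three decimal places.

∂f₂/∂v = u^2 - 6·u·v + 2.
At (-2, -2) this is -18.000.

-18.000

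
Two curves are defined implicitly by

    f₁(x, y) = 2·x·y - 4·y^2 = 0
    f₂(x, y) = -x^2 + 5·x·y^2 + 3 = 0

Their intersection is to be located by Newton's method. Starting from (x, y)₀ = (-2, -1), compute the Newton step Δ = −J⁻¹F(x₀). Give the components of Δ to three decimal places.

(0.579, 0.289)

At (-2, -1): F = (0.000, -11.000).
Jacobian J = [[2·y, 2·x - 8·y], [-2·x + 5·y^2, 10·x·y]].
At the point, J = [[-2.000, 4.000], [9.000, 20.000]] (det J = -76.000).
Solving J·Δ = −F gives Δ = (0.579, 0.289).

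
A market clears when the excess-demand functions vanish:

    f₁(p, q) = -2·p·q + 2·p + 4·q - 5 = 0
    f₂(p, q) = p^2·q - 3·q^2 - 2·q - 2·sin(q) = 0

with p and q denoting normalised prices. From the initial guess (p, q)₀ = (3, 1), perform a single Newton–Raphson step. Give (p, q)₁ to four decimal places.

(2.6071, 0.5000)

At (3, 1): F = (-1.0000, 2.317058).
Jacobian J = [[-2·q + 2, -2·p + 4], [2·p·q, p^2 - 6·q - 2·cos(q) - 2]].
At the point, J = [[0.0000, -2.0000], [6.0000, -0.080605]] (det J = 12.0000).
Solving J·Δ = −F gives Δ = (-0.3929, -0.5000).
Then the next iterate is (p, q)₁ = (2.6071, 0.5000).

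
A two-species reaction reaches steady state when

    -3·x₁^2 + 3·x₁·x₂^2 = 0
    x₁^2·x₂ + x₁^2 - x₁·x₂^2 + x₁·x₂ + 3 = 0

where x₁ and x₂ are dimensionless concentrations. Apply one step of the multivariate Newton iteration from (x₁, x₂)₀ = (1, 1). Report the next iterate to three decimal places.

(-0.250, 0.375)

At (1, 1): F = (0.000, 5.000).
Jacobian J = [[-6·x₁ + 3·x₂^2, 6·x₁·x₂], [2·x₁·x₂ + 2·x₁ - x₂^2 + x₂, x₁^2 - 2·x₁·x₂ + x₁]].
At the point, J = [[-3.000, 6.000], [4.000, 0.000]] (det J = -24.000).
Solving J·Δ = −F gives Δ = (-1.250, -0.625).
Then the next iterate is (x₁, x₂)₁ = (-0.250, 0.375).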